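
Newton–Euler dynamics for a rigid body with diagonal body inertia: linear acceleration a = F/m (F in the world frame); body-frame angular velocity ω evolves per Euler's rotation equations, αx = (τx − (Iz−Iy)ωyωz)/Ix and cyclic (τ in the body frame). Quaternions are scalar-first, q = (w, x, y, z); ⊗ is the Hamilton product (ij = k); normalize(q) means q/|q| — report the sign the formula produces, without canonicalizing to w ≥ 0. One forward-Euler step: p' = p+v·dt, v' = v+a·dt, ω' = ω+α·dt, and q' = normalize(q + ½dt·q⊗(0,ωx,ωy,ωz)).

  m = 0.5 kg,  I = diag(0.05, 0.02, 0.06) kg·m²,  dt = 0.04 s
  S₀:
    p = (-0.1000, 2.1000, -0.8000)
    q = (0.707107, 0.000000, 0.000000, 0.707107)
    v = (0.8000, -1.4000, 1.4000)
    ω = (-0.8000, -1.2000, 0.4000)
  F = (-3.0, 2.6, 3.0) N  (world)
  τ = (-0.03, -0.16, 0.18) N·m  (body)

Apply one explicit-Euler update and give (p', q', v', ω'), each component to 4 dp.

gyro term ω×Iω = (-0.0192, 0.0032, -0.0288)
α = I⁻¹(τ − ω×Iω) = (-0.2160, -8.1600, 3.4800)
new body rate ω' = (-0.8086, -1.5264, 0.5392)
q⊗(0,ω) = (-0.2828428, 0.2828428, -1.4142140, 0.2828428)
updated quaternion q' = (0.7011, 0.0057, -0.0283, 0.7124)
a = (-6.0000, 5.2000, 6.0000)
p' = p + v·dt = (-0.0680, 2.0440, -0.7440)
v + (F/m)dt = (0.5600, -1.1920, 1.6400)

p' = (-0.0680, 2.0440, -0.7440)
q' = (0.7011, 0.0057, -0.0283, 0.7124)
v' = (0.5600, -1.1920, 1.6400)
ω' = (-0.8086, -1.5264, 0.5392)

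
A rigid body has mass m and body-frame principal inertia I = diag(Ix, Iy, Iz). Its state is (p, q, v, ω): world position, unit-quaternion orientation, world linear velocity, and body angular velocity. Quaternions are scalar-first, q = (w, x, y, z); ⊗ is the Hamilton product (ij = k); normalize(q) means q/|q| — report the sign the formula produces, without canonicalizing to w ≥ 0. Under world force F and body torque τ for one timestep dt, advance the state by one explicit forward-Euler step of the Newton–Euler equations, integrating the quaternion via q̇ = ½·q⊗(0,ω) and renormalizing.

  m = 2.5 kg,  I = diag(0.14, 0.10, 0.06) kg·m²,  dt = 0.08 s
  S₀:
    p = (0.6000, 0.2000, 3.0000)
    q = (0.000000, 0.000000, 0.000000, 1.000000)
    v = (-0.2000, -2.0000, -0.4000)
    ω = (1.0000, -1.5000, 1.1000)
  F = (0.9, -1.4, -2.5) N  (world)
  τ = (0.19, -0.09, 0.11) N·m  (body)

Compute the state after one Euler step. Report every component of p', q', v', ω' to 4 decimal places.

p' = (0.5840, 0.0400, 2.9680)
q' = (-0.0438, 0.0598, 0.0399, 0.9965)
v' = (-0.1712, -2.0448, -0.4800)
ω' = (1.0709, -1.6424, 1.1667)

a = (0.3600, -0.5600, -1.0000)
new position p' = (0.5840, 0.0400, 2.9680)
v' = v + a·dt = (-0.1712, -2.0448, -0.4800)
precession coupling ω×(Iω) = (0.0660, 0.0880, 0.0600)
α = I⁻¹(τ − ω×Iω) = (0.8857, -1.7800, 0.8333)
ω' = ω + α·dt = (1.0709, -1.6424, 1.1667)
Hamilton product q⊗(0,ω) = (-1.1000000, 1.5000000, 1.0000000, 0.0000000)
q + ½dt·q⊗(0,ω), renormalized = (-0.0438, 0.0598, 0.0399, 0.9965)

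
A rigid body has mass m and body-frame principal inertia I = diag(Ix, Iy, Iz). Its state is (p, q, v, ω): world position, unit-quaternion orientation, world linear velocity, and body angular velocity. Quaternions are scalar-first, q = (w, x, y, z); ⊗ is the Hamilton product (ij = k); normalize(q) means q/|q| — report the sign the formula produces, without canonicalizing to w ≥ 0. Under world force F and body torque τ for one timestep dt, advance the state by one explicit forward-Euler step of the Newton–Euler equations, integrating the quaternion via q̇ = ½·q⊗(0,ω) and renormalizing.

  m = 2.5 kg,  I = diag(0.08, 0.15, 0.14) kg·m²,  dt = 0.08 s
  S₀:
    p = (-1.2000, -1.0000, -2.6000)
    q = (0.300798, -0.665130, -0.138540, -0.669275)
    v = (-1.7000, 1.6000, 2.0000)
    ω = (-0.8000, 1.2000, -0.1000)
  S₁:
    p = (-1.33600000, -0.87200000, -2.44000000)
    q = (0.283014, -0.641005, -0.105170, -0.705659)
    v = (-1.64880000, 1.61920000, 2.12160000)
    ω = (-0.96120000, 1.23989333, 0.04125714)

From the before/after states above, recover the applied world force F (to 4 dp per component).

Δv = v₁−v₀ = (0.05120000, 0.01920000, 0.12160000)
applied force F = (1.6000, 0.6000, 3.8000)

F = (1.6000, 0.6000, 3.8000)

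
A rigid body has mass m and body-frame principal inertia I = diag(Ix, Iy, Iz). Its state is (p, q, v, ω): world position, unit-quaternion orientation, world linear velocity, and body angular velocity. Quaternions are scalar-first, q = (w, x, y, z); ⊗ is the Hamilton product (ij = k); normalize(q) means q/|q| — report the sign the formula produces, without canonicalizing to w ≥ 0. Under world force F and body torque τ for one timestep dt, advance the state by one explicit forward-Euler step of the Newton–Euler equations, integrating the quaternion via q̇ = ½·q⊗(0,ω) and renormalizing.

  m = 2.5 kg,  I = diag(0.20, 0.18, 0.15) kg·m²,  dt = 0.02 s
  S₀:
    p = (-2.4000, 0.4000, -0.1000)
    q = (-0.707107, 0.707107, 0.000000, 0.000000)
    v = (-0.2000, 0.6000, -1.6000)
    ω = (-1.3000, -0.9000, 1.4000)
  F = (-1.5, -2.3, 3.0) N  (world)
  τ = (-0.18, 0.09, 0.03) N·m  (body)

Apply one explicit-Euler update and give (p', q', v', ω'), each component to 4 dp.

a = F/m = (-0.6000, -0.9200, 1.2000)
p' = p + v·dt = (-2.4040, 0.4120, -0.1320)
new velocity v' = (-0.2120, 0.5816, -1.5760)
α = I⁻¹(τ − ω×Iω) = (-1.0890, 1.0056, 0.3560)
new body rate ω' = (-1.3218, -0.8799, 1.4071)
2q̇ = q⊗(0,ω) = (0.9192391, 0.9192391, -0.3535535, -1.6263461)
q' = normalize(q + ½dt·q⊗(0,ω)) = (-0.6978, 0.7161, -0.0035, -0.0163)

p' = (-2.4040, 0.4120, -0.1320)
q' = (-0.6978, 0.7161, -0.0035, -0.0163)
v' = (-0.2120, 0.5816, -1.5760)
ω' = (-1.3218, -0.8799, 1.4071)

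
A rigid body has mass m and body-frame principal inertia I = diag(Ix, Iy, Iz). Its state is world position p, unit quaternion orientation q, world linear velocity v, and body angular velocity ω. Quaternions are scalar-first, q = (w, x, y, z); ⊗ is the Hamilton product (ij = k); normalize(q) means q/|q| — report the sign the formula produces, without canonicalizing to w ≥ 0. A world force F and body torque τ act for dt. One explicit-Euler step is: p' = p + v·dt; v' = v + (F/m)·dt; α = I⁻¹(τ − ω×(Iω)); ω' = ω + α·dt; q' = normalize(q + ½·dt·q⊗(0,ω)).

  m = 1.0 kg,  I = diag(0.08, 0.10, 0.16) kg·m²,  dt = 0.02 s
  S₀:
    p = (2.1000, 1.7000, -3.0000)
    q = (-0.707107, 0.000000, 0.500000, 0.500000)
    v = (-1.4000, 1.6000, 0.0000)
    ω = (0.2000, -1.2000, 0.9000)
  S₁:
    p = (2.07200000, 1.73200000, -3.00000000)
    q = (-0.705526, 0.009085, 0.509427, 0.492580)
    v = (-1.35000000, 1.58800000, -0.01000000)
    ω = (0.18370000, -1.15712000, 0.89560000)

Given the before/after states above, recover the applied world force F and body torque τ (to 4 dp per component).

velocity change Δv = (0.05000000, -0.01200000, -0.01000000)
m·(v₁−v₀)/dt = (2.5000, -0.6000, -0.5000)
rate change Δω = (-0.01630000, 0.04288000, -0.00440000)
applied torque τ = (-0.1300, 0.2000, -0.0400)

F = (2.5000, -0.6000, -0.5000)
τ = (-0.1300, 0.2000, -0.0400)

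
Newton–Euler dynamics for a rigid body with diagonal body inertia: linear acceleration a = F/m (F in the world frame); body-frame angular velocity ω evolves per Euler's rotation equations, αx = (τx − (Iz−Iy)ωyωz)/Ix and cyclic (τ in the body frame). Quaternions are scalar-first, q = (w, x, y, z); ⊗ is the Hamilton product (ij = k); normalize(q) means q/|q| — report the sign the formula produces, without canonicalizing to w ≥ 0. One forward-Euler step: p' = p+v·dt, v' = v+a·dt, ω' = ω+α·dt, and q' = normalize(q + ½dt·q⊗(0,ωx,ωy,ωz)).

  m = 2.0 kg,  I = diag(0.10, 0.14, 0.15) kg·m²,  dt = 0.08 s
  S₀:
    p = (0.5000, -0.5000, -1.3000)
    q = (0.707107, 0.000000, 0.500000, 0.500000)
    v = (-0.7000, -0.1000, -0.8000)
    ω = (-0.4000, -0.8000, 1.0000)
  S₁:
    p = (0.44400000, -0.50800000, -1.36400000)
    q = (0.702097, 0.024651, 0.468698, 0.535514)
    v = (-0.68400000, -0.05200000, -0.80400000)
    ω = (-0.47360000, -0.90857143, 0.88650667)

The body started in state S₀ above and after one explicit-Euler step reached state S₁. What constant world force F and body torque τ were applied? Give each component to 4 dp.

rate change Δω = (-0.07360000, -0.10857143, -0.11349333)
I·α + gyro = (-0.1000, -0.1700, -0.2000)
v₁ − v₀ = (0.01600000, 0.04800000, -0.00400000)
applied force F = (0.4000, 1.2000, -0.1000)

F = (0.4000, 1.2000, -0.1000)
τ = (-0.1000, -0.1700, -0.2000)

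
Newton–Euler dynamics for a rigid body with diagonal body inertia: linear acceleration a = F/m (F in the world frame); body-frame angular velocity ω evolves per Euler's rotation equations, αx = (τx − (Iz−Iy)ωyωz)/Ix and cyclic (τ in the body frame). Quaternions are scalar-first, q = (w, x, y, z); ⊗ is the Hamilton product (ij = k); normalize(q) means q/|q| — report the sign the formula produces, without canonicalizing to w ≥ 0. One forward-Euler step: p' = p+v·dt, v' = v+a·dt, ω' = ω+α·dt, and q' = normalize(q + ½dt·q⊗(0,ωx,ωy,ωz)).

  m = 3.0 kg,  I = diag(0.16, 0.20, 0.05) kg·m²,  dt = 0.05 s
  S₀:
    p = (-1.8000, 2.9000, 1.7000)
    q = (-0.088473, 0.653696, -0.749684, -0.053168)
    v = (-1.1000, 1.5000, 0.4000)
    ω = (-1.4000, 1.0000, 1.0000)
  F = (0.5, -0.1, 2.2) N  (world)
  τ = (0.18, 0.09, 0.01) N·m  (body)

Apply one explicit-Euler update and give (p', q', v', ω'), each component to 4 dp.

p' = (-1.8550, 2.9750, 1.7200)
q' = (-0.0455, 0.6386, -0.7654, -0.0652)
v' = (-1.0917, 1.4983, 0.4367)
ω' = (-1.2969, 1.0610, 1.0660)

angular accel α = (2.0625, 1.2200, 1.3200)
new body rate ω' = (-1.2969, 1.0610, 1.0660)
2q̇ = q⊗(0,ω) = (1.7180264, -0.5726538, -0.6677338, -0.4843346)
updated quaternion q' = (-0.0455, 0.6386, -0.7654, -0.0652)
a = F/m = (0.1667, -0.0333, 0.7333)
p + v·dt = (-1.8550, 2.9750, 1.7200)
v + (F/m)dt = (-1.0917, 1.4983, 0.4367)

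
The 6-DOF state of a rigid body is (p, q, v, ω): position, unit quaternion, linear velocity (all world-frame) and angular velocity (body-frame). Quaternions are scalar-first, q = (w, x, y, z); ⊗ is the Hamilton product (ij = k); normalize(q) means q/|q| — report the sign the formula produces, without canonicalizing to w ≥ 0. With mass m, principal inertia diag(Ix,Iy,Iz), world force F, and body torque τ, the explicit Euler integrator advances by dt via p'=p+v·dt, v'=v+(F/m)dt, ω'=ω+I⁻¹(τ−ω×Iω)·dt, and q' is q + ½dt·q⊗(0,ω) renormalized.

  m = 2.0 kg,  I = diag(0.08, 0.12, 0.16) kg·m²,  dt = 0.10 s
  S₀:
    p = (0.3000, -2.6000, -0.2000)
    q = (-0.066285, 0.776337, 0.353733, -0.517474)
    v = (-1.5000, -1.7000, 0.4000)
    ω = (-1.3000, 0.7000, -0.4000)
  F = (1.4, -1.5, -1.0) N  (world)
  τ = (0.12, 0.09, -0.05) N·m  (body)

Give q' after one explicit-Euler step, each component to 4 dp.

q' = (-0.0384, 0.7894, 0.3994, -0.4646)

Hamilton product q⊗(0,ω) = (0.5546354, 0.3069091, 0.9368515, 1.0298028)
q' = normalize(q + ½dt·q⊗(0,ω)) = (-0.0384, 0.7894, 0.3994, -0.4646)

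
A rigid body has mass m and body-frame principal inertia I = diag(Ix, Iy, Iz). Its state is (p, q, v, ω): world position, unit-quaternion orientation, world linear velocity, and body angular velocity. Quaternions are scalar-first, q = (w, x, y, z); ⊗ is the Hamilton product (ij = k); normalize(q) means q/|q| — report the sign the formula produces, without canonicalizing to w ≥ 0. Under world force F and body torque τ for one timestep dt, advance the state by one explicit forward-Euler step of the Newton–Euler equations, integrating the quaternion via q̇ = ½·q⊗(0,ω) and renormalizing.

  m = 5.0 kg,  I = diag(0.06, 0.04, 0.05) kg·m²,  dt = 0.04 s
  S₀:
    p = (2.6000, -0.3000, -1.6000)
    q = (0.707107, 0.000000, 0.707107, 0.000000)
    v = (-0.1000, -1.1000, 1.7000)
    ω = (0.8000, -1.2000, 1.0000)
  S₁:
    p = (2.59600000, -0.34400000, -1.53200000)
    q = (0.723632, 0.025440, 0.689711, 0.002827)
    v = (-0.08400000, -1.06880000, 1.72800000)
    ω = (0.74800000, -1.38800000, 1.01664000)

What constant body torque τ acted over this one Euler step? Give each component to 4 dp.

rate change Δω = (-0.05200000, -0.18800000, 0.01664000)
applied torque τ = (-0.0900, -0.1800, 0.0400)

τ = (-0.0900, -0.1800, 0.0400)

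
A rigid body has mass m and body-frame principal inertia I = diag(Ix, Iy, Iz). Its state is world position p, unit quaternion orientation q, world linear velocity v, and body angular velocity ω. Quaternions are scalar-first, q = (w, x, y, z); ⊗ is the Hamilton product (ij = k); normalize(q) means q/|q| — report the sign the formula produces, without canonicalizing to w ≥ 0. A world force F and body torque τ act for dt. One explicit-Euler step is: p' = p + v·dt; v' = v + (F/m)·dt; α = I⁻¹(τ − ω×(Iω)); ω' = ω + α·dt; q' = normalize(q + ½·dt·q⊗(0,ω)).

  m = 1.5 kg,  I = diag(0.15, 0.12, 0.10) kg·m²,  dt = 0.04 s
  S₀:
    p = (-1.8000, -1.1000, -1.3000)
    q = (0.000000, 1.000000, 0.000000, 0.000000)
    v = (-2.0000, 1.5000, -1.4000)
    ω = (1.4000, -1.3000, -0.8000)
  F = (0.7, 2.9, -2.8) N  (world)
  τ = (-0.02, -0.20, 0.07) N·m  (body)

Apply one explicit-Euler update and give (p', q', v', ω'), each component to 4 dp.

a = (0.4667, 1.9333, -1.8667)
p' = p + v·dt = (-1.8800, -1.0400, -1.3560)
v + (F/m)dt = (-1.9813, 1.5773, -1.4747)
ω×(Iω) gyroscopic = (-0.0208, -0.0560, 0.0546)
angular accel α = (0.0053, -1.2000, 0.1540)
new body rate ω' = (1.4002, -1.3480, -0.7938)
q⊗(0,ω) = (-1.4000000, 0.0000000, 0.8000000, -1.3000000)
updated quaternion q' = (-0.0280, 0.9991, 0.0160, -0.0260)

p' = (-1.8800, -1.0400, -1.3560)
q' = (-0.0280, 0.9991, 0.0160, -0.0260)
v' = (-1.9813, 1.5773, -1.4747)
ω' = (1.4002, -1.3480, -0.7938)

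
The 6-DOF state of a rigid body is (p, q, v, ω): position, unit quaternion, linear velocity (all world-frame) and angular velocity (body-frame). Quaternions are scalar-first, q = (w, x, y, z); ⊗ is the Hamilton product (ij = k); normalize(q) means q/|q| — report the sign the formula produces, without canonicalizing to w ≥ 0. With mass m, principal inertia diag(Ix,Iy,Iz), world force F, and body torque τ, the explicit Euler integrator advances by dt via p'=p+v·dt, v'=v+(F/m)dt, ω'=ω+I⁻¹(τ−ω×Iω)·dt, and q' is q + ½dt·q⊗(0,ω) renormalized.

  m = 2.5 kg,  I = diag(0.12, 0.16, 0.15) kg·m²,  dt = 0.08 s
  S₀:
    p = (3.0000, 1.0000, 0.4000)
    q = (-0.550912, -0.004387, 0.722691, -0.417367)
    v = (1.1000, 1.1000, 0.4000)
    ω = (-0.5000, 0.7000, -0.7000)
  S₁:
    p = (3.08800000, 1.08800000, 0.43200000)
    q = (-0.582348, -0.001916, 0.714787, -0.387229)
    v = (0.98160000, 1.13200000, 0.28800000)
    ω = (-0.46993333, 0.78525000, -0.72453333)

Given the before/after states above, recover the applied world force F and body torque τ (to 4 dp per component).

F = (-3.7000, 1.0000, -3.5000)
τ = (0.0500, 0.1600, -0.0600)

Δv = v₁−v₀ = (-0.11840000, 0.03200000, -0.11200000)
m·(v₁−v₀)/dt = (-3.7000, 1.0000, -3.5000)
Δω = ω₁−ω₀ = (0.03006667, 0.08525000, -0.02453333)
gyro term ω₀×Iω₀ = (0.0049, -0.0105, -0.0140)
applied torque τ = (0.0500, 0.1600, -0.0600)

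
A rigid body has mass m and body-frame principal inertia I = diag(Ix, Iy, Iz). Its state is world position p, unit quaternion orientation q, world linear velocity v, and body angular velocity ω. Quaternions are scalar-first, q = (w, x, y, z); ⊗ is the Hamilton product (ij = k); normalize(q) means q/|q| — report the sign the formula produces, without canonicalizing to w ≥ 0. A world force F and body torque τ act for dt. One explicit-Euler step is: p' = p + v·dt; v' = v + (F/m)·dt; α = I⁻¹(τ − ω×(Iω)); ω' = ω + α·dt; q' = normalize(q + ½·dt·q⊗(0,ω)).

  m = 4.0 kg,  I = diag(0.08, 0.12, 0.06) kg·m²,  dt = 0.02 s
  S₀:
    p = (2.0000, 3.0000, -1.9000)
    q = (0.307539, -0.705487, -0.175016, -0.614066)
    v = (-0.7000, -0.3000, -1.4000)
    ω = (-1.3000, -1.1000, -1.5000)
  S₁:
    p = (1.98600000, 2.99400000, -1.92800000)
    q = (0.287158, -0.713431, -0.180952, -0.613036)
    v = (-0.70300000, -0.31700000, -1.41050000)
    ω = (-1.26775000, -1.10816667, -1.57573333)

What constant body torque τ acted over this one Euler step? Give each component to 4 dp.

rate change Δω = (0.03225000, -0.00816667, -0.07573333)
ω₀×(Iω₀) = (-0.0990, 0.0390, 0.0572)
applied torque τ = (0.0300, -0.0100, -0.1700)

τ = (0.0300, -0.0100, -0.1700)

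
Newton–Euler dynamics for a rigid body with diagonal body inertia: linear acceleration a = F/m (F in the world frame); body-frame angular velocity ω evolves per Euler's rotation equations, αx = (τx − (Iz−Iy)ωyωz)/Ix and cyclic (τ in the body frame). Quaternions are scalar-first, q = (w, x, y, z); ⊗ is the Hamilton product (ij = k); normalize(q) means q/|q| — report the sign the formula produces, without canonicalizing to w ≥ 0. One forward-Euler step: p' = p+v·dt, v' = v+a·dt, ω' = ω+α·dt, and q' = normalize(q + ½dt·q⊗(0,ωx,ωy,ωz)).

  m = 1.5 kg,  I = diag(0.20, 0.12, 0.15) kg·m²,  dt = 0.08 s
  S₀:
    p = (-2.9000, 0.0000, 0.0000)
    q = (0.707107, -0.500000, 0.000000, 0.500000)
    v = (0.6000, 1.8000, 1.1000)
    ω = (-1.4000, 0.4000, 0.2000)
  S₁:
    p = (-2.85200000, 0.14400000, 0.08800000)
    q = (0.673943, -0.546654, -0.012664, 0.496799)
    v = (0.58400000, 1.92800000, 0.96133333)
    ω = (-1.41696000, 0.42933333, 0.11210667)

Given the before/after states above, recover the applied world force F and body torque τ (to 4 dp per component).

F = (-0.3000, 2.4000, -2.6000)
τ = (-0.0400, 0.0300, -0.1200)

Δv = v₁−v₀ = (-0.01600000, 0.12800000, -0.13866667)
applied force F = (-0.3000, 2.4000, -2.6000)
rate change Δω = (-0.01696000, 0.02933333, -0.08789333)
ω₀×(Iω₀) = (0.0024, -0.0140, 0.0448)
I·α + gyro = (-0.0400, 0.0300, -0.1200)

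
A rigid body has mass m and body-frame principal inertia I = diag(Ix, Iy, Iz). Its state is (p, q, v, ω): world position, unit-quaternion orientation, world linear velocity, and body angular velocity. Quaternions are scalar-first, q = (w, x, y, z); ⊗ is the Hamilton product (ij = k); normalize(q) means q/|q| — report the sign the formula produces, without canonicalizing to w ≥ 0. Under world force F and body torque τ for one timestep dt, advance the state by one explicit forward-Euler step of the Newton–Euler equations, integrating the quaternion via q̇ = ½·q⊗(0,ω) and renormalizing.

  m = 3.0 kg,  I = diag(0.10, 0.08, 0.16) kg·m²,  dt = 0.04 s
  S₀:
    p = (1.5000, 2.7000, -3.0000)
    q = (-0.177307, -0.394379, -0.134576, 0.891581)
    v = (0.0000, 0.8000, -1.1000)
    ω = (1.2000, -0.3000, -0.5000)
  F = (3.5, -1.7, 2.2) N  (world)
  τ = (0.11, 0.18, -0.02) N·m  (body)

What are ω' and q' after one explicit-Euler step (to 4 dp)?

α = I⁻¹(τ − ω×Iω) = (0.9800, 1.8000, -0.1700)
new body rate ω' = (1.2392, -0.2280, -0.5068)
2q̇ = q⊗(0,ω) = (0.8786725, 0.1219939, 0.9258998, 0.3684584)
q' = normalize(q + ½dt·q⊗(0,ω)) = (-0.1597, -0.3918, -0.1160, 0.8986)

ω' = (1.2392, -0.2280, -0.5068)
q' = (-0.1597, -0.3918, -0.1160, 0.8986)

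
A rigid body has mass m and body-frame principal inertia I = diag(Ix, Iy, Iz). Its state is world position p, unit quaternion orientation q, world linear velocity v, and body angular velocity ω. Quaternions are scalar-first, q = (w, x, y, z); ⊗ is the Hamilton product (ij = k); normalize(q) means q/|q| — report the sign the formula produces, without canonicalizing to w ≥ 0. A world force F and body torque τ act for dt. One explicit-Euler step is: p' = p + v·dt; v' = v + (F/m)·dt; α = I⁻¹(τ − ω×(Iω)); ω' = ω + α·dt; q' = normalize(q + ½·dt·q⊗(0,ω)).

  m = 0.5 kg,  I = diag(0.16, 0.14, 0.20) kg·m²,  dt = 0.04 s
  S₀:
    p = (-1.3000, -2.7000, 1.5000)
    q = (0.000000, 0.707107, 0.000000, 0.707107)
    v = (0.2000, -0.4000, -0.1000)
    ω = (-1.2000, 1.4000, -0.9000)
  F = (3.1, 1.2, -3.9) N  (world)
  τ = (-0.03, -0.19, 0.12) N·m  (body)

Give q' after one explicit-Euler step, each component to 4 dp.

Hamilton product q⊗(0,ω) = (1.4849247, -0.9899498, -0.2121321, 0.9899498)
q + ½dt·q⊗(0,ω), renormalized = (0.0297, 0.6867, -0.0042, 0.7263)

q' = (0.0297, 0.6867, -0.0042, 0.7263)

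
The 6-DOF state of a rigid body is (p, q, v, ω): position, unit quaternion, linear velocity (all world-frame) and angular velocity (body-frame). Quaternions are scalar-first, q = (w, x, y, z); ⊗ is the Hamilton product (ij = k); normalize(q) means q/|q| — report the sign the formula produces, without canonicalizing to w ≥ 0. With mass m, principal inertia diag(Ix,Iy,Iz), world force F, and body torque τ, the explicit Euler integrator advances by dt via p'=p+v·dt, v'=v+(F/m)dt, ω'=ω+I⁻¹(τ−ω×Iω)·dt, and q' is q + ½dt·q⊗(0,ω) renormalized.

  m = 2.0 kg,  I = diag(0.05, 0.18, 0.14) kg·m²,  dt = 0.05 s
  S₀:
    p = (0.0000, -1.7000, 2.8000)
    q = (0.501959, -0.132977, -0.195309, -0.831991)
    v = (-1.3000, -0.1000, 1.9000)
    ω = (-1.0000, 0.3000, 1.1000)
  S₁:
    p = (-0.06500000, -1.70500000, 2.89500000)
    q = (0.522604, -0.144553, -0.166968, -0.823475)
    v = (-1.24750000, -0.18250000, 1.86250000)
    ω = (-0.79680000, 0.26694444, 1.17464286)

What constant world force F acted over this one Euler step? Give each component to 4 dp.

v₁ − v₀ = (0.05250000, -0.08250000, -0.03750000)
applied force F = (2.1000, -3.3000, -1.5000)

F = (2.1000, -3.3000, -1.5000)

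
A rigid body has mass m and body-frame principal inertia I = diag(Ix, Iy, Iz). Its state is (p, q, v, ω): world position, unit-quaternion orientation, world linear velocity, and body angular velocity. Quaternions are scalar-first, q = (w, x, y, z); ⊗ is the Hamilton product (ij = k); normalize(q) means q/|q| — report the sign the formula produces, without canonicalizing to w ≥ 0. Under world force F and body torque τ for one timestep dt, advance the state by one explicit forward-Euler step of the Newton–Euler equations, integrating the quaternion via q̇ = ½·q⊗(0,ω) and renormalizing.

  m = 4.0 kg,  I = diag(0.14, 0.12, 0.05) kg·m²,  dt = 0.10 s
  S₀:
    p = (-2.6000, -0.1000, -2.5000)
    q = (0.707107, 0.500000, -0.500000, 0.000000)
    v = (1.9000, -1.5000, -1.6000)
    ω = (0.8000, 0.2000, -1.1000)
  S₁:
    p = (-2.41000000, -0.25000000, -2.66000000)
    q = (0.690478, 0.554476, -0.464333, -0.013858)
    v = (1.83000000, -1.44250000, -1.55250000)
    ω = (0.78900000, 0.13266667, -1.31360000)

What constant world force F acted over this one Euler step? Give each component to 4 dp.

F = (-2.8000, 2.3000, 1.9000)

velocity change Δv = (-0.07000000, 0.05750000, 0.04750000)
F = m·Δv/dt = (-2.8000, 2.3000, 1.9000)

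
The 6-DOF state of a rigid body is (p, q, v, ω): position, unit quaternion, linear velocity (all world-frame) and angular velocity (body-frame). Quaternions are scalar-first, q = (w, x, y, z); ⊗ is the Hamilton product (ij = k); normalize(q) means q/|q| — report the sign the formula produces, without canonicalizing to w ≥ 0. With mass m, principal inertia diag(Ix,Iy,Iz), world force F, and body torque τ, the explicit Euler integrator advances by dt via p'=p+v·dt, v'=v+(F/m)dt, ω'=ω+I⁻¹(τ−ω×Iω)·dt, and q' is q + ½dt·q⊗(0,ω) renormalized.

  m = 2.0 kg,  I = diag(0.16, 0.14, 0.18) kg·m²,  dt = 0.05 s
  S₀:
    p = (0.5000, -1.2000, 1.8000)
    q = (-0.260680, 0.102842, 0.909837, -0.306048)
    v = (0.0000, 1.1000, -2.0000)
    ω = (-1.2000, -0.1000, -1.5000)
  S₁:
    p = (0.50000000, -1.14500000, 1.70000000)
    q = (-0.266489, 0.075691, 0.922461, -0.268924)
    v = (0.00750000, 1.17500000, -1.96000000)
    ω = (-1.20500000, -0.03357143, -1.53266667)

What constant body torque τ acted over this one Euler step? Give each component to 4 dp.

τ = (-0.0100, 0.1500, -0.1200)

rate change Δω = (-0.00500000, 0.06642857, -0.03266667)
I·α + gyro = (-0.0100, 0.1500, -0.1200)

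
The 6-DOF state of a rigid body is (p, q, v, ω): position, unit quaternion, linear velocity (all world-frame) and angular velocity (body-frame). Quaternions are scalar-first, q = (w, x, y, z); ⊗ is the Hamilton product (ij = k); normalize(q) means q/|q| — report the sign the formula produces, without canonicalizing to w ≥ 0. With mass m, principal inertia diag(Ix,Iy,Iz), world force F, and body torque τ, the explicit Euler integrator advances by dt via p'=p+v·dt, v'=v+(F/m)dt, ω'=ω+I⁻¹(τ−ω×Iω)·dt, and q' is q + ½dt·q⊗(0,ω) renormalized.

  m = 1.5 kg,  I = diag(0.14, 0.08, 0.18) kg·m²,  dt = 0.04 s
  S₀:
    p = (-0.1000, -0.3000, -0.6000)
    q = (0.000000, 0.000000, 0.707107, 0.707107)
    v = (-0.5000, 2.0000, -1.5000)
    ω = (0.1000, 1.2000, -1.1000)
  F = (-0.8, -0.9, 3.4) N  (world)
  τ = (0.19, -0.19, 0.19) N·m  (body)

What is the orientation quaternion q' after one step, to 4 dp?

q⊗(0,ω) = (-0.0707107, -1.6263461, 0.0707107, -0.0707107)
updated quaternion q' = (-0.0014, -0.0325, 0.7081, 0.7053)

q' = (-0.0014, -0.0325, 0.7081, 0.7053)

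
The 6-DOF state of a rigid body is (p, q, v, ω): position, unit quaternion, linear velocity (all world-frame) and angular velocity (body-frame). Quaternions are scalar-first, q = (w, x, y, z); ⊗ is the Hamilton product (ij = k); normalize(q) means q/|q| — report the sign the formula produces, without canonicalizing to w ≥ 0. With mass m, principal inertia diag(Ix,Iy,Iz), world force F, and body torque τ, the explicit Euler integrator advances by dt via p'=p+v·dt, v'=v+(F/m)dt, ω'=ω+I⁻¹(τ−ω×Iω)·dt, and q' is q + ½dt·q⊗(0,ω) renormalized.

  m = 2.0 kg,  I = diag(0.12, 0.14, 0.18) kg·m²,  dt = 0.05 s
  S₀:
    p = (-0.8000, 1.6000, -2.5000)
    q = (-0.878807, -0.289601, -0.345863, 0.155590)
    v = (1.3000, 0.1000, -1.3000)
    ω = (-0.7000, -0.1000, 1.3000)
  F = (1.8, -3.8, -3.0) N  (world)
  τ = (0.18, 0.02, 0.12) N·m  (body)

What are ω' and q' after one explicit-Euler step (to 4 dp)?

ω×(Iω) gyroscopic = (-0.0052, 0.0546, 0.0014)
α = I⁻¹(τ − ω×Iω) = (1.5433, -0.2471, 0.6589)
ω + α·dt = (-0.6228, -0.1124, 1.3329)
2q̇ = q⊗(0,ω) = (-0.4395740, 0.1811020, 0.3554490, -1.3555931)
updated quaternion q' = (-0.8892, -0.2849, -0.3367, 0.1216)

ω' = (-0.6228, -0.1124, 1.3329)
q' = (-0.8892, -0.2849, -0.3367, 0.1216)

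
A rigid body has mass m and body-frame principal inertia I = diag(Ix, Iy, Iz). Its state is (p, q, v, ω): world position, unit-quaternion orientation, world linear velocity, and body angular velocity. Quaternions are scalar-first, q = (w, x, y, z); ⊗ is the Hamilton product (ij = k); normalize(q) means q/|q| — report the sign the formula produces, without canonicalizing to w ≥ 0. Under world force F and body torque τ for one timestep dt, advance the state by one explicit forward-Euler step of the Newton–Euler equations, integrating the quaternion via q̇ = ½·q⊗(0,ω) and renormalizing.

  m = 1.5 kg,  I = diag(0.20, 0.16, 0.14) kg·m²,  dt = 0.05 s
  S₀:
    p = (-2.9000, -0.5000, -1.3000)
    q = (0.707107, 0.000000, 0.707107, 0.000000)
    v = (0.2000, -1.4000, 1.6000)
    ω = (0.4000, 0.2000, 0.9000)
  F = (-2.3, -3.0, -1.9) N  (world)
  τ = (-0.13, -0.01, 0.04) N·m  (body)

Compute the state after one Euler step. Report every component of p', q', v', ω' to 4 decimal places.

p' = (-2.8900, -0.5700, -1.2200)
q' = (0.7033, 0.0230, 0.7104, 0.0088)
v' = (0.1233, -1.5000, 1.5367)
ω' = (0.3684, 0.1901, 0.9154)

angular accel α = (-0.6320, -0.1975, 0.3086)
new body rate ω' = (0.3684, 0.1901, 0.9154)
q⊗(0,ω) = (-0.1414214, 0.9192391, 0.1414214, 0.3535535)
updated quaternion q' = (0.7033, 0.0230, 0.7104, 0.0088)
p' = p + v·dt = (-2.8900, -0.5700, -1.2200)
new velocity v' = (0.1233, -1.5000, 1.5367)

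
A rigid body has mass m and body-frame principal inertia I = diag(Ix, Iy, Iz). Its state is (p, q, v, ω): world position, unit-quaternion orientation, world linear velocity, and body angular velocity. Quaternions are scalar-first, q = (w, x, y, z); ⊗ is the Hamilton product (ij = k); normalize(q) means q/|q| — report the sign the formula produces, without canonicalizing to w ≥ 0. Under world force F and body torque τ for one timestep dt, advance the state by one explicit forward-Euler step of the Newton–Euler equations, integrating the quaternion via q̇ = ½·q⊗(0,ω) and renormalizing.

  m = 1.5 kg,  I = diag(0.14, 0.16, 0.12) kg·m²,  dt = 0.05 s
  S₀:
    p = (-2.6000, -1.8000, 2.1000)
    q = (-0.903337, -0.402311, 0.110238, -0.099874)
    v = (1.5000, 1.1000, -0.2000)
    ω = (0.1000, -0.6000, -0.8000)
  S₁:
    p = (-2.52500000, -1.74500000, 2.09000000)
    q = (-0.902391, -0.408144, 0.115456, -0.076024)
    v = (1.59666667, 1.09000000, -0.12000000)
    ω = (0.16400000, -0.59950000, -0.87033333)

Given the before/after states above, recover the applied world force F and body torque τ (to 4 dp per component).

ω₁ − ω₀ = (0.06400000, 0.00050000, -0.07033333)
precession coupling = (-0.0192, -0.0016, -0.0012)
applied torque τ = (0.1600, 0.0000, -0.1700)
Δv = v₁−v₀ = (0.09666667, -0.01000000, 0.08000000)
F = m·Δv/dt = (2.9000, -0.3000, 2.4000)

F = (2.9000, -0.3000, 2.4000)
τ = (0.1600, 0.0000, -0.1700)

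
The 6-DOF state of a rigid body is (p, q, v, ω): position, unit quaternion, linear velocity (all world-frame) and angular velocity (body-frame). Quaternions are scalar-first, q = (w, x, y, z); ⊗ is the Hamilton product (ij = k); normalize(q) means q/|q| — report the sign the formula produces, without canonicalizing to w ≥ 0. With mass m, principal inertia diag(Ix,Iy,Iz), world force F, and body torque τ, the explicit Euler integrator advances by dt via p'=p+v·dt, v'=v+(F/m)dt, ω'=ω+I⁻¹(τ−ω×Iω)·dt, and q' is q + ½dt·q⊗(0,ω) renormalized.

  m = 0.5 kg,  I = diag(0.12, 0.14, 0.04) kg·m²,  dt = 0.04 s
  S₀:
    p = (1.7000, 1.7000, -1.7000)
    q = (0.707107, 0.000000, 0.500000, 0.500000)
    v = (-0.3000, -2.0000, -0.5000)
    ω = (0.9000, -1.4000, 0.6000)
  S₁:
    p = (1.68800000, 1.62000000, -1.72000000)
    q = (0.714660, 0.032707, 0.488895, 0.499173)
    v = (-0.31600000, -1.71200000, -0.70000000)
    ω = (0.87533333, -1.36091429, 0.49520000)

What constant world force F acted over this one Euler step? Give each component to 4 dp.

F = (-0.2000, 3.6000, -2.5000)

Δv = v₁−v₀ = (-0.01600000, 0.28800000, -0.20000000)
F = m·Δv/dt = (-0.2000, 3.6000, -2.5000)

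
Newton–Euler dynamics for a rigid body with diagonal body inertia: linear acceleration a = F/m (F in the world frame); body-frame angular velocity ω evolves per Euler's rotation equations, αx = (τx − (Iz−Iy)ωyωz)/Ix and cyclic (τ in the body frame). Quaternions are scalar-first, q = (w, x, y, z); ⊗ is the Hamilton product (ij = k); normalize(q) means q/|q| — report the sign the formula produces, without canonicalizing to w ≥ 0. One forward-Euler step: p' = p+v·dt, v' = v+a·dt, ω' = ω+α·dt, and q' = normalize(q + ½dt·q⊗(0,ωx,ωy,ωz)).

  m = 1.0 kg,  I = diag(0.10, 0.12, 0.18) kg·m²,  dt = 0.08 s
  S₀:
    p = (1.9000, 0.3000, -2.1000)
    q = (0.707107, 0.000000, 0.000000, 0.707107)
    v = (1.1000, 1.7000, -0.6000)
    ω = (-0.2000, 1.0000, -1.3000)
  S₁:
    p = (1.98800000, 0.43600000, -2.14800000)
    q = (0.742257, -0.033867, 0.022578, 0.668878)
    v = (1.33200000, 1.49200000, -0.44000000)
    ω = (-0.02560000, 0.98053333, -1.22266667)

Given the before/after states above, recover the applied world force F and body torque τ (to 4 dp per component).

Δv = v₁−v₀ = (0.23200000, -0.20800000, 0.16000000)
applied force F = (2.9000, -2.6000, 2.0000)
Δω = ω₁−ω₀ = (0.17440000, -0.01946667, 0.07733333)
gyro term ω₀×Iω₀ = (-0.0780, -0.0208, -0.0040)
I·α + gyro = (0.1400, -0.0500, 0.1700)

F = (2.9000, -2.6000, 2.0000)
τ = (0.1400, -0.0500, 0.1700)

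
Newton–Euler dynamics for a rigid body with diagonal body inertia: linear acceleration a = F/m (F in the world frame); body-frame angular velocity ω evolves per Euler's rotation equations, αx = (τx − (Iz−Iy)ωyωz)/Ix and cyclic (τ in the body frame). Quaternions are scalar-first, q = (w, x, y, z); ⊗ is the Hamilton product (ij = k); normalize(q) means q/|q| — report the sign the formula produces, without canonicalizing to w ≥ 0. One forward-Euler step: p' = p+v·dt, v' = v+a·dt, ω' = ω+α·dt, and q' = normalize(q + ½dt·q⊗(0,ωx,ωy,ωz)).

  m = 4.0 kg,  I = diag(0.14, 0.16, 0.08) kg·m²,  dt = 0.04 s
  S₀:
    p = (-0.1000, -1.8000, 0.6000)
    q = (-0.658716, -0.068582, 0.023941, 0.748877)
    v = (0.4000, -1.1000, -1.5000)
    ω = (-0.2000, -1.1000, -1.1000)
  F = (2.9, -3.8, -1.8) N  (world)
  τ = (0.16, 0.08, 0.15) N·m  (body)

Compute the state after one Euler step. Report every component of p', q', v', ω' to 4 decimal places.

a = F/m = (0.7250, -0.9500, -0.4500)
new position p' = (-0.0840, -1.8440, 0.5400)
new velocity v' = (0.4290, -1.1380, -1.5180)
ω×(Iω) gyroscopic = (-0.0968, 0.0132, 0.0044)
angular accel α = (1.8343, 0.4175, 1.8200)
ω + α·dt = (-0.1266, -1.0833, -1.0272)
Hamilton product q⊗(0,ω) = (0.8363834, 0.9291728, 0.4993720, 0.8048160)
updated quaternion q' = (-0.6417, -0.0500, 0.0339, 0.7646)

p' = (-0.0840, -1.8440, 0.5400)
q' = (-0.6417, -0.0500, 0.0339, 0.7646)
v' = (0.4290, -1.1380, -1.5180)
ω' = (-0.1266, -1.0833, -1.0272)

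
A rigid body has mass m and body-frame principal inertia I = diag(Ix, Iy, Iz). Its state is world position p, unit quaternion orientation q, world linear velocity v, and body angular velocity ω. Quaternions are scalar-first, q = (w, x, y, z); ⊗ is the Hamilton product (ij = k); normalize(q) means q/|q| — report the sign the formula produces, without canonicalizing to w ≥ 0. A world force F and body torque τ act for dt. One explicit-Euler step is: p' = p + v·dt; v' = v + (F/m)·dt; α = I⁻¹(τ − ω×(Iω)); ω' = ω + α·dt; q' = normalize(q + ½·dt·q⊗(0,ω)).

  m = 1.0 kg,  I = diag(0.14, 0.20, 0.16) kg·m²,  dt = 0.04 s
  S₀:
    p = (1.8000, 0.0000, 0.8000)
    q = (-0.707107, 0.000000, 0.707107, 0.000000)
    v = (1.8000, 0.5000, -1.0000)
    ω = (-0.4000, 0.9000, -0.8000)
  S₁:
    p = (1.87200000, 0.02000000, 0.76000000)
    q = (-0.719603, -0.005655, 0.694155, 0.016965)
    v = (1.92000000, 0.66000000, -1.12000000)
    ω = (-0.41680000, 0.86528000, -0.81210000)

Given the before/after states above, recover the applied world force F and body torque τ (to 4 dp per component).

F = (3.0000, 4.0000, -3.0000)
τ = (-0.0300, -0.1800, -0.0700)

Δω = ω₁−ω₀ = (-0.01680000, -0.03472000, -0.01210000)
τ = I·(Δω/dt) + ω₀×(Iω₀) = (-0.0300, -0.1800, -0.0700)
velocity change Δv = (0.12000000, 0.16000000, -0.12000000)
applied force F = (3.0000, 4.0000, -3.0000)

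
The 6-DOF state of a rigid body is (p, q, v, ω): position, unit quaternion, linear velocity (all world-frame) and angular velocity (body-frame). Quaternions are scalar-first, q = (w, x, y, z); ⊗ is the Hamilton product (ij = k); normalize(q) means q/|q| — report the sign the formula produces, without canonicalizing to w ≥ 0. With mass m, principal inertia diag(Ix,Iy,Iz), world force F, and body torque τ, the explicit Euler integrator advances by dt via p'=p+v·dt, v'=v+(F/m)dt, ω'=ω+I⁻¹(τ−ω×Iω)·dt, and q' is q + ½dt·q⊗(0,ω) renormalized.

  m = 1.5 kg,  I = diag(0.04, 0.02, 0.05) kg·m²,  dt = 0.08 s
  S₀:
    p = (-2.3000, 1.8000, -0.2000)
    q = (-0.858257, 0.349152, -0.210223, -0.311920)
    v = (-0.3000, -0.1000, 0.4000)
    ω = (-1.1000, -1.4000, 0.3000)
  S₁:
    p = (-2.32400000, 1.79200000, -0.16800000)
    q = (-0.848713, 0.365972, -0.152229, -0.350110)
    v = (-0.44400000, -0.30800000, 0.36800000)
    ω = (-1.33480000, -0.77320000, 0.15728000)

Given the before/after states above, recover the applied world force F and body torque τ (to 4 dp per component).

F = (-2.7000, -3.9000, -0.6000)
τ = (-0.1300, 0.1600, -0.1200)

Δω = ω₁−ω₀ = (-0.23480000, 0.62680000, -0.14272000)
precession coupling = (-0.0126, 0.0033, -0.0308)
applied torque τ = (-0.1300, 0.1600, -0.1200)
velocity change Δv = (-0.14400000, -0.20800000, -0.03200000)
applied force F = (-2.7000, -3.9000, -0.6000)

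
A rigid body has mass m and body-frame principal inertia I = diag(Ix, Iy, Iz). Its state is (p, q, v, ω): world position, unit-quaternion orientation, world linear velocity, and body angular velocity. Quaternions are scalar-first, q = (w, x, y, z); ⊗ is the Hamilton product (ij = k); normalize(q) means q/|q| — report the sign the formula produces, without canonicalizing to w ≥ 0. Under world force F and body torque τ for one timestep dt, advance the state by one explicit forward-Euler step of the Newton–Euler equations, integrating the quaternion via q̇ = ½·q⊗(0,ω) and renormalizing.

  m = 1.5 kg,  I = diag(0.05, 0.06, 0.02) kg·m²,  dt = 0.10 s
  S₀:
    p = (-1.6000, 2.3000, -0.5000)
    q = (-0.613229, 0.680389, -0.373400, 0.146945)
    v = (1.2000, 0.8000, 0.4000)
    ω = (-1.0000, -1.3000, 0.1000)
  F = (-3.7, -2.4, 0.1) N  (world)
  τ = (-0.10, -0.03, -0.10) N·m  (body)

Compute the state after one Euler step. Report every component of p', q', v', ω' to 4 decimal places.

p' = (-1.4800, 2.3800, -0.4600)
q' = (-0.6022, 0.7163, -0.3431, 0.0807)
v' = (0.9533, 0.6400, 0.4067)
ω' = (-1.2104, -1.3450, -0.4650)

linear accel F/m = (-2.4667, -1.6000, 0.0667)
p' = p + v·dt = (-1.4800, 2.3800, -0.4600)
v' = v + a·dt = (0.9533, 0.6400, 0.4067)
(τ − ω×Iω)/I = (-2.1040, -0.4500, -5.6500)
new body rate ω' = (-1.2104, -1.3450, -0.4650)
Hamilton product q⊗(0,ω) = (0.1802745, 0.7669175, 0.5822138, -1.3192286)
q' = normalize(q + ½dt·q⊗(0,ω)) = (-0.6022, 0.7163, -0.3431, 0.0807)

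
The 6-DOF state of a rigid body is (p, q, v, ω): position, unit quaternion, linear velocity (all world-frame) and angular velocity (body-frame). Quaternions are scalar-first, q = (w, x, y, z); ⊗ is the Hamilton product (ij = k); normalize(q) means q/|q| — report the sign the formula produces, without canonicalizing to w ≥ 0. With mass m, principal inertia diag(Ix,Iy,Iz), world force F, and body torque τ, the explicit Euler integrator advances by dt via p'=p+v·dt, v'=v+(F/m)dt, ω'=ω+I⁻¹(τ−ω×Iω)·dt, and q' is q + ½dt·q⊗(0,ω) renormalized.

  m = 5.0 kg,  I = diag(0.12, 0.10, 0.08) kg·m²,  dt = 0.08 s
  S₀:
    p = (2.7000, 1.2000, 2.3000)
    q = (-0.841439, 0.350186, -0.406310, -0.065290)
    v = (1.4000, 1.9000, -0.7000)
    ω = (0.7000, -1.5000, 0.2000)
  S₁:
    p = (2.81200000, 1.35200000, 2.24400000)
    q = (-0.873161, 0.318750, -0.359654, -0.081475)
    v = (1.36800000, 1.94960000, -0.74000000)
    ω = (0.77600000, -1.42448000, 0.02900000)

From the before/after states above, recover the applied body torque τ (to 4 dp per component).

τ = (0.1200, 0.1000, -0.1500)

Δω = ω₁−ω₀ = (0.07600000, 0.07552000, -0.17100000)
precession coupling = (0.0060, 0.0056, 0.0210)
applied torque τ = (0.1200, 0.1000, -0.1500)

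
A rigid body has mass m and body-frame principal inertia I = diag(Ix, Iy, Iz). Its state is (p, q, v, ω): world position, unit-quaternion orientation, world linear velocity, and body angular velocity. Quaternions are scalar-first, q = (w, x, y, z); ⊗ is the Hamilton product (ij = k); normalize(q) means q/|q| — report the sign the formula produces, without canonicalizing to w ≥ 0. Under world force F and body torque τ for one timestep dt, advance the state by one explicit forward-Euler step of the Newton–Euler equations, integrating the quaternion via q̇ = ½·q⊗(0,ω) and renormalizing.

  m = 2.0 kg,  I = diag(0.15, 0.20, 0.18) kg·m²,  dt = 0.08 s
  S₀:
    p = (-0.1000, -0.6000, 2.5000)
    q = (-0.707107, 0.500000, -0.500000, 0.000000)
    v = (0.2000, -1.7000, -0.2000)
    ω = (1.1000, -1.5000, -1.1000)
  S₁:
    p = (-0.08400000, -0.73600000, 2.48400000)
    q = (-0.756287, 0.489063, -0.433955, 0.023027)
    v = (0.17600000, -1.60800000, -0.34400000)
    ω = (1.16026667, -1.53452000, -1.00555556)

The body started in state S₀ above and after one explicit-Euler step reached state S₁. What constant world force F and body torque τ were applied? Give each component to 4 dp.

F = (-0.6000, 2.3000, -3.6000)
τ = (0.0800, -0.0500, 0.1300)

v₁ − v₀ = (-0.02400000, 0.09200000, -0.14400000)
m·(v₁−v₀)/dt = (-0.6000, 2.3000, -3.6000)
ω₁ − ω₀ = (0.06026667, -0.03452000, 0.09444444)
gyro term ω₀×Iω₀ = (-0.0330, 0.0363, -0.0825)
τ = I·(Δω/dt) + ω₀×(Iω₀) = (0.0800, -0.0500, 0.1300)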